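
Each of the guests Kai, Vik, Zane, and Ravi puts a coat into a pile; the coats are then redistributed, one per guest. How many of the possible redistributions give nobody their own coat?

9

Count assignments avoiding every fixed point. For any j of the 4 guests fixed to their own coat, the other 4−j can be arranged in (4−j)! ways.
By inclusion–exclusion this is Σ_{j=0}^{4} (−1)^j C(4,j)·(4−j)!.
Computing: 24 − 24 + 12 − 4 + 1 = 9.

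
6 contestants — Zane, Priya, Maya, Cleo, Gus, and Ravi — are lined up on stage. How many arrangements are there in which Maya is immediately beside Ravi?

Glue Maya and Ravi into one block (2 internal orders), leaving 5 units to arrange in a row.
That gives 2 × 5! = 2 × 120 = 240.

240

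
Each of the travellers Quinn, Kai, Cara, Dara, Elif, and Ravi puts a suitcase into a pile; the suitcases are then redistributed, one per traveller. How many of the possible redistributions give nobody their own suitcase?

265

Let Aᵢ be the assignments in which traveller i gets their own suitcase. We want the size of the complement of A₁∪…∪A_6.
By inclusion–exclusion this is Σ_{j=0}^{6} (−1)^j C(6,j)·(6−j)!.
Computing: 720 − 720 + 360 − 120 + 30 − 6 + 1 = 265.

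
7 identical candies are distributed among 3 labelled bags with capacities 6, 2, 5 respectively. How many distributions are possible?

17

Ignoring the caps, the number of non-negative solutions to x_1+…+x_3 = 7 is C(9,2) = 36.
Subtract solutions that violate a single cap (substitute x_i' = x_i − (cap_i+1)): x_1 ≥ 7 gives C(2,2) = 1; x_2 ≥ 3 gives C(6,2) = 15; x_3 ≥ 6 gives C(3,2) = 3. Together 19.
No two caps can be exceeded simultaneously, so the pair terms are all 0.
By inclusion–exclusion the count is 36 − 19 + 0 = 17.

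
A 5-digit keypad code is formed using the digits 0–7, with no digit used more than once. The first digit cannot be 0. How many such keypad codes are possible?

The first digit has 8−1 = 7 choices (anything except 0).
The remaining 4 digits are filled from the other 7 symbols without repetition: 7 × 6 × 5 × 4 = 840.
Total: 7 × 840 = 5880.

5880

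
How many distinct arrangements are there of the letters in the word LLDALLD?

105

LLDALLD has 7 letters with D appearing twice and L appearing 4 times.
So there are 7! / (4!·2!) = 105 distinguishable arrangements.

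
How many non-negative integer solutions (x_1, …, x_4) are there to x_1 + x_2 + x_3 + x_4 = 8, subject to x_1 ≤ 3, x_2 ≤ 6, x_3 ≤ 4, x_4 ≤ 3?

72

Without the upper bounds there are C(11,3) = 165 ways to split 8 among 4 variables.
Subtract solutions that violate a single cap (substitute x_i' = x_i − (cap_i+1)): x_1 ≥ 4 gives C(7,3) = 35; x_2 ≥ 7 gives C(4,3) = 4; x_3 ≥ 5 gives C(6,3) = 20; x_4 ≥ 4 gives C(7,3) = 35. Together 94.
Add back pairs where two caps are both exceeded: 0 + 0 + 1 + 0 + 0 + 0 = 1.
By inclusion–exclusion the count is 165 − 94 + 1 = 72.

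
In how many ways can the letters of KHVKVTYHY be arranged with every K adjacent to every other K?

5040

Treat the 2 copies of K as a single block. The multiset to arrange is then {KK, H, H, T, V, V, Y, Y}, 8 items in all.
That gives (8)!/(2!·2!·2!) = 5040 arrangements.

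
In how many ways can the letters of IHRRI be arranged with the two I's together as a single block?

Treat the 2 copies of I as a single block. The multiset to arrange is then {II, H, R, R}, 4 items in all.
That gives (4)!/(2!) = 12 arrangements.

12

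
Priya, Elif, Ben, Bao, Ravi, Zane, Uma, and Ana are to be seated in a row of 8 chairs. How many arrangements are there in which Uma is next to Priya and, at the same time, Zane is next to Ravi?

2880

Treat {Uma,Priya} as one block (2 orders) and {Zane,Ravi} as another (2 orders).
That leaves 6 units to arrange: 2 × 2 × 6! = 4 × 720 = 2880.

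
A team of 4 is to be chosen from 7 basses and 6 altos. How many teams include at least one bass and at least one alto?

With no constraint there are C(13,4) = 715 possible selections.
Subtract selections that omit an entire group: no basses → C(6,4) = 15; no altos → C(7,4) = 35.
Both groups omitted at once is impossible, so 715 − 50 = 665.

665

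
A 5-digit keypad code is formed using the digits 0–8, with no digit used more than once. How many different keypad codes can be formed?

This is a permutation of 5 out of 9: P(9,5) = 9!/4!.
That product is 9 × 8 × 7 × 6 × 5 = 15120.

15120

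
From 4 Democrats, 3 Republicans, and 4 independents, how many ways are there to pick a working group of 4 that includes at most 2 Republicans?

322

Split by how many Republicans are chosen (0 through 2).
Sum: C(3,0)·C(8,4) + C(3,1)·C(8,3) + C(3,2)·C(8,2) = 70 + 168 + 84 = 322.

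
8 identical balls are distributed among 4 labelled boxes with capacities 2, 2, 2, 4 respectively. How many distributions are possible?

Ignoring the caps, the number of non-negative solutions to x_1+…+x_4 = 8 is C(11,3) = 165.
Subtract solutions that violate a single cap (substitute x_i' = x_i − (cap_i+1)): x_1 ≥ 3 gives C(8,3) = 56; x_2 ≥ 3 gives C(8,3) = 56; x_3 ≥ 3 gives C(8,3) = 56; x_4 ≥ 5 gives C(6,3) = 20. Together 188.
Add back pairs where two caps are both exceeded: 10 + 10 + 1 + 10 + 1 + 1 = 33.
By inclusion–exclusion the count is 165 − 188 + 33 = 10.

10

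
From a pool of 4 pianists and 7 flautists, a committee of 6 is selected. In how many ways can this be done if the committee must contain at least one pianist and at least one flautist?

With no constraint there are C(11,6) = 462 possible selections.
Selections missing a whole group: no pianists → C(7,6) = 7; no flautists → C(4,6) = 0.
Both groups omitted at once is impossible, so 462 − 7 = 455.

455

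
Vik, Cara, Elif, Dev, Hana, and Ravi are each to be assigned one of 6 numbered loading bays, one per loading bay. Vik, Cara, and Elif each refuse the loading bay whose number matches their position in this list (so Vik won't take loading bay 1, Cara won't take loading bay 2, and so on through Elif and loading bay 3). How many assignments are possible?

Let Aᵢ (for i ∈ {1, 2, 3}) be the placements that put person i in their forbidden loading bay. Any j of these fix j positions, leaving (6−j)! ways to fill the rest, and there are C(3,j) ways to pick which j.
By inclusion–exclusion, the number of valid placements is Σ_{j=0}^{3} (−1)^j C(3,j)·(6−j)!.
Computing: 720 − 360 + 72 − 6 = 426.

426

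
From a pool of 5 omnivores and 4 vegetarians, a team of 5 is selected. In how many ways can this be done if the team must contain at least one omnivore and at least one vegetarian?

125

With no constraint there are C(9,5) = 126 possible selections.
Subtract selections that omit an entire group: no omnivores → C(4,5) = 0; no vegetarians → C(5,5) = 1.
Both groups omitted at once is impossible, so 126 − 1 = 125.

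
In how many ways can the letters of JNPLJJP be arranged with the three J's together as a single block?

Treat the 3 copies of J as a single block. The multiset to arrange is then {JJJ, L, N, P, P}, 5 items in all.
That gives (5)!/(2!) = 60 arrangements.

60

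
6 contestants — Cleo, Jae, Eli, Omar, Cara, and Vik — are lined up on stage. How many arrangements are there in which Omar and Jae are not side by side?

480

Of the 6! = 720 arrangements, those with Omar and Jae adjacent number 2 × 5! = 240 (treat the pair as a block with 2 internal orders).
So 720 − 240 = 480 arrangements keep them apart.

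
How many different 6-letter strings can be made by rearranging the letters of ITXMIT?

ITXMIT has 6 letters with I appearing twice and T appearing twice.
Dividing 6! = 720 by 2!·2! = 4 for the repeated letters gives 180.

180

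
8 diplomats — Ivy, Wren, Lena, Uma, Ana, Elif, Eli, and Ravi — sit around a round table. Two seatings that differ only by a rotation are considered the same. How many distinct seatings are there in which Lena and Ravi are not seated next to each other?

3600

All circular seatings of 8 people number (7)! = 5040.
Those with Lena next to Ravi: fuse the pair into one unit and seat 7 units around a circle — 2·(6)! = 1440.
Subtracting, 5040 − 1440 = 3600.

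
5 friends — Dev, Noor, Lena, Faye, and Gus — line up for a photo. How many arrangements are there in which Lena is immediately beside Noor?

Glue Lena and Noor into one block (2 internal orders), leaving 4 units to arrange in a row.
So the count is 2·(4)! = 48.

48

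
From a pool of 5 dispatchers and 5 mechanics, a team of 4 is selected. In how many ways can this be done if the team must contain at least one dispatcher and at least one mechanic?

200

Unrestricted: C(10,4) = 210 ways to pick any 4 of the 10.
Selections missing a whole group: no dispatchers → C(5,4) = 5; no mechanics → C(5,4) = 5.
Both groups omitted at once is impossible, so 210 − 10 = 200.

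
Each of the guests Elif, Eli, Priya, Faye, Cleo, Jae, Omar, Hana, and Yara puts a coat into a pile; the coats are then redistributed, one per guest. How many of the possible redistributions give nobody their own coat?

Let Aᵢ be the assignments in which guest i gets their own coat. We want the size of the complement of A₁∪…∪A_9.
By inclusion–exclusion this is Σ_{j=0}^{9} (−1)^j C(9,j)·(9−j)!.
Computing: 362880 − 362880 + 181440 − 60480 + 15120 − 3024 + 504 − 72 + 9 − 1 = 133496.

133496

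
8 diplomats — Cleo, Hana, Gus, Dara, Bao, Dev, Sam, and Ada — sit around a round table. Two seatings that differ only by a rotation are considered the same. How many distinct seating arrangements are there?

Around a circle, 8 distinct people have 8!/8 = (7)! = 5040 rotationally distinct seatings.

5040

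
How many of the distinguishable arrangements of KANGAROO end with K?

1260

Fix K in the last position and arrange the remaining 7 letters.
Those 7 letters have A appearing twice and O appearing twice, giving (7)!/(2!·2!) = 1260.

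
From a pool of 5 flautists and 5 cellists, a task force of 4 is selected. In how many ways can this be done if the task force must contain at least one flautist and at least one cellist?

200

Total 4-person selections from all 10: C(10,4) = 210.
Subtract selections that omit an entire group: no flautists → C(5,4) = 5; no cellists → C(5,4) = 5.
Both groups omitted at once is impossible, so 210 − 10 = 200.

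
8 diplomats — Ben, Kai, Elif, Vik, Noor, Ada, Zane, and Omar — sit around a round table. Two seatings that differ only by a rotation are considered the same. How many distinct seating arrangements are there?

Fix one person's seat to break rotational symmetry; the remaining 7 people can be arranged in (7)! = 5040 ways.

5040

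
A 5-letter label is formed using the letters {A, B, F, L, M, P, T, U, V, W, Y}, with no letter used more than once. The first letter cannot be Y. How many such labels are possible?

50400

The first letter has 11−1 = 10 choices (anything except Y).
The remaining 4 letters are filled from the other 10 symbols without repetition: 10 × 9 × 8 × 7 = 5040.
Total: 10 × 5040 = 50400.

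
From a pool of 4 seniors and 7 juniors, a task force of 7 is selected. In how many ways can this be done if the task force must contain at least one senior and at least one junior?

Total 7-person selections from all 11: C(11,7) = 330.
Selections missing a whole group: no seniors → C(7,7) = 1; no juniors → C(4,7) = 0.
Both groups omitted at once is impossible, so 330 − 1 = 329.

329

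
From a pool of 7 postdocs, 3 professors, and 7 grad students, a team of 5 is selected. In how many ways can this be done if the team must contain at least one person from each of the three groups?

3724

With no constraint there are C(17,5) = 6188 possible selections.
Selections missing a whole group: no postdocs → C(10,5) = 252; no professors → C(14,5) = 2002; no grad students → C(10,5) = 252.
Add back selections omitting two groups (i.e. drawn from a single group): C(7,5) + C(3,5) + C(7,5) = 42.
By inclusion–exclusion: 6188 − 2506 + 42 = 3724.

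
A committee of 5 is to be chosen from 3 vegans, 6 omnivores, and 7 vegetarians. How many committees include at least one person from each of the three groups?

Total 5-person selections from all 16: C(16,5) = 4368.
Subtract selections that omit an entire group: no vegans → C(13,5) = 1287; no omnivores → C(10,5) = 252; no vegetarians → C(9,5) = 126.
Add back selections omitting two groups (i.e. drawn from a single group): C(3,5) + C(6,5) + C(7,5) = 27.
By inclusion–exclusion: 4368 − 1665 + 27 = 2730.

2730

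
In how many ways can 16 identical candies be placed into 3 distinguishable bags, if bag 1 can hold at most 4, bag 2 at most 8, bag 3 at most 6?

Without the upper bounds there are C(18,2) = 153 ways to split 16 among 3 bags.
Subtract solutions that violate a single cap (substitute x_i' = x_i − (cap_i+1)): x_1 ≥ 5 gives C(13,2) = 78; x_2 ≥ 9 gives C(9,2) = 36; x_3 ≥ 7 gives C(11,2) = 55. Together 169.
Add back pairs where two caps are both exceeded: 6 + 15 + 1 = 22.
By inclusion–exclusion the count is 153 − 169 + 22 = 6.

6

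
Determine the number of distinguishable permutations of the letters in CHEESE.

CHEESE has 6 letters with E appearing 3 times.
The number of distinct arrangements is 6!/(3!) = 720/6 = 120.

120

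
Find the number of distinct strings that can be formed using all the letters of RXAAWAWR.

RXAAWAWR has 8 letters with A appearing 3 times, R appearing twice, and W appearing twice.
The number of distinct arrangements is 8!/(3!·2!·2!) = 40320/24 = 1680.

1680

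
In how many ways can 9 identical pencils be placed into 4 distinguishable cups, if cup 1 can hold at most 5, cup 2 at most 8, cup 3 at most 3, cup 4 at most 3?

91

Without the upper bounds there are C(12,3) = 220 ways to split 9 among 4 cups.
Subtract solutions that violate a single cap (substitute x_i' = x_i − (cap_i+1)): x_1 ≥ 6 gives C(6,3) = 20; x_2 ≥ 9 gives C(3,3) = 1; x_3 ≥ 4 gives C(8,3) = 56; x_4 ≥ 4 gives C(8,3) = 56. Together 133.
Add back pairs where two caps are both exceeded: 0 + 0 + 0 + 0 + 0 + 4 = 4.
By inclusion–exclusion the count is 220 − 133 + 4 = 91.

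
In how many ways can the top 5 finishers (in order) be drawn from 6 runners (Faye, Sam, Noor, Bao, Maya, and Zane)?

This is an ordered selection of 5 from 6: P(6,5).
That gives 6 × 5 × 4 × 3 × 2 = 720.

720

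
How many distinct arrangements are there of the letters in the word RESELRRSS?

The 9 letters of RESELRRSS have repeats: E appearing twice, R appearing 3 times, and S appearing 3 times.
Dividing 9! = 362880 by 3!·3!·2! = 72 for the repeated letters gives 5040.

5040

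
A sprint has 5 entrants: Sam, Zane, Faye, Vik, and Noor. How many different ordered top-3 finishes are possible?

60

This is an ordered selection of 3 from 5: P(5,3).
That gives 5 × 4 × 3 = 60.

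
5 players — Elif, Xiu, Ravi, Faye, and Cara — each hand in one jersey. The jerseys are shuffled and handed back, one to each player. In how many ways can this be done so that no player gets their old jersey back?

This is the derangement count D_5: permutations of 5 items with no fixed point.
By inclusion–exclusion this is Σ_{j=0}^{5} (−1)^j C(5,j)·(5−j)!.
Computing: 120 − 120 + 60 − 20 + 5 − 1 = 44.

44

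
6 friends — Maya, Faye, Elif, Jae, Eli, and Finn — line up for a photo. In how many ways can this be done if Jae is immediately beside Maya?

240

Glue Jae and Maya into one block (2 internal orders), leaving 5 units to arrange in a row.
So the count is 2·(5)! = 240.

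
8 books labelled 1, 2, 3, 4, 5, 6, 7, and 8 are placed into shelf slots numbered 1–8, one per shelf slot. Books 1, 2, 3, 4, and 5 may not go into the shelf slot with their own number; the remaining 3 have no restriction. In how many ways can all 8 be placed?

Let Aᵢ (for 1 ≤ i ≤ 5) be the placements that put book i in its forbidden shelf slot. Any j of these fix j positions, leaving (8−j)! ways to fill the rest, and there are C(5,j) ways to pick which j.
By inclusion–exclusion, the number of valid placements is Σ_{j=0}^{5} (−1)^j C(5,j)·(8−j)!.
Computing: 40320 − 25200 + 7200 − 1200 + 120 − 6 = 21234.

21234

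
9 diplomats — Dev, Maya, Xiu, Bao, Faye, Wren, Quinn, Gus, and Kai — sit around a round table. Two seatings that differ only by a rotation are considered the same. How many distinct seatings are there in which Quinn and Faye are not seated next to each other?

Without the restriction there are (8)! = 40320 seatings.
Those with Quinn next to Faye: fuse the pair into one unit and seat 8 units around a circle — 2·(7)! = 10080.
Subtracting, 40320 − 10080 = 30240.

30240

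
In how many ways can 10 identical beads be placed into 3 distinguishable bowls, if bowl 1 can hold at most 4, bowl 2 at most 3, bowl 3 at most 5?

6

Ignoring the caps, the number of non-negative solutions to x_1+…+x_3 = 10 is C(12,2) = 66.
Subtract solutions that violate a single cap (substitute x_i' = x_i − (cap_i+1)): x_1 ≥ 5 gives C(7,2) = 21; x_2 ≥ 4 gives C(8,2) = 28; x_3 ≥ 6 gives C(6,2) = 15. Together 64.
Add back pairs where two caps are both exceeded: 3 + 0 + 1 = 4.
By inclusion–exclusion the count is 66 − 64 + 4 = 6.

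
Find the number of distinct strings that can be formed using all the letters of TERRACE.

TERRACE has 7 letters with E appearing twice and R appearing twice.
So there are 7! / (2!·2!) = 1260 distinguishable arrangements.

1260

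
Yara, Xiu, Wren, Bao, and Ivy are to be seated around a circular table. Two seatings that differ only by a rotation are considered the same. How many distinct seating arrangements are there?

Seat Yara anywhere (absorbing the rotational symmetry), then permute the other 4: (4)! = 24.

24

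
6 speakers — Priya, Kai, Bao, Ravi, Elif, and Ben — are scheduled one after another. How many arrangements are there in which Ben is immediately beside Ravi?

240

Glue Ben and Ravi into one block (2 internal orders), leaving 5 units to arrange in a row.
That gives 2 × 5! = 2 × 120 = 240.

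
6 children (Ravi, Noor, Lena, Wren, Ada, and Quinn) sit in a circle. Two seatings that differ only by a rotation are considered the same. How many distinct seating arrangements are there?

120

Around a circle, 6 distinct people have 6!/6 = (5)! = 120 rotationally distinct seatings.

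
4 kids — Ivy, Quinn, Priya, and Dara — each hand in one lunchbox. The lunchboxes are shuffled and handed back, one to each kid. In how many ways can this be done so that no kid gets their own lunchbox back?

9

Let Aᵢ be the assignments in which kid i gets their own lunchbox. We want the size of the complement of A₁∪…∪A_4.
By inclusion–exclusion this is Σ_{j=0}^{4} (−1)^j C(4,j)·(4−j)!.
Computing: 24 − 24 + 12 − 4 + 1 = 9.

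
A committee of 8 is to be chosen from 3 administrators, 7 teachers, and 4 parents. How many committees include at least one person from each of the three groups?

Total 8-person selections from all 14: C(14,8) = 3003.
Subtract selections that omit an entire group: no administrators → C(11,8) = 165; no teachers → C(7,8) = 0; no parents → C(10,8) = 45.
Add back selections omitting two groups (i.e. drawn from a single group): C(3,8) + C(7,8) + C(4,8) = 0.
By inclusion–exclusion: 3003 − 210 + 0 = 2793.

2793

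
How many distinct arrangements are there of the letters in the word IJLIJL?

The 6 letters of IJLIJL have repeats: I appearing twice, J appearing twice, and L appearing twice.
The number of distinct arrangements is 6!/(2!·2!·2!) = 720/8 = 90.

90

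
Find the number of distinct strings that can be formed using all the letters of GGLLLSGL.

The 8 letters of GGLLLSGL have repeats: G appearing 3 times and L appearing 4 times.
Dividing 8! = 40320 by 4!·3! = 144 for the repeated letters gives 280.

280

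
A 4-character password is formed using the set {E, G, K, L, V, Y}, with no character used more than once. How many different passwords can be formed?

This is a permutation of 4 out of 6: P(6,4) = 6!/2!.
6 × 5 × 4 × 3 = 360.

360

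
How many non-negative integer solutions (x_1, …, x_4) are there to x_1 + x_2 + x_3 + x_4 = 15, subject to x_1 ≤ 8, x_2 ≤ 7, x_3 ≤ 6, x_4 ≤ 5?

243

Without the upper bounds there are C(18,3) = 816 ways to split 15 among 4 variables.
Subtract solutions that violate a single cap (substitute x_i' = x_i − (cap_i+1)): x_1 ≥ 9 gives C(9,3) = 84; x_2 ≥ 8 gives C(10,3) = 120; x_3 ≥ 7 gives C(11,3) = 165; x_4 ≥ 6 gives C(12,3) = 220. Together 589.
Add back pairs where two caps are both exceeded: 0 + 0 + 1 + 1 + 4 + 10 = 16.
By inclusion–exclusion the count is 816 − 589 + 16 = 243.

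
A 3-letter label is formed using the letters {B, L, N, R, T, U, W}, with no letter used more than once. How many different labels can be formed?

210

Choose and order 3 of the 7 symbols: the first letter has 7 options, the next 6, then 5.
That product is 7 × 6 × 5 = 210.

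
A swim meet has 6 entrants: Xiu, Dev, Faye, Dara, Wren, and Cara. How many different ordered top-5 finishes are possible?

There are 6 choices for 1st place, 5 for 2nd, and so on down to 2 for position 5.
That gives 6 × 5 × 4 × 3 × 2 = 720.

720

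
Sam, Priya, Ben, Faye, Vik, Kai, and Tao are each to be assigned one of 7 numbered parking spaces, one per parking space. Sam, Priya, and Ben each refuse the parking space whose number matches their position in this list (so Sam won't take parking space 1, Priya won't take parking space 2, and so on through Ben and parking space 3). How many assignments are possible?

3216

Let Aᵢ (for i ∈ {1, 2, 3}) be the placements that put person i in their forbidden parking space. Any j of these fix j positions, leaving (7−j)! ways to fill the rest, and there are C(3,j) ways to pick which j.
By inclusion–exclusion, the number of valid placements is Σ_{j=0}^{3} (−1)^j C(3,j)·(7−j)!.
Computing: 5040 − 2160 + 360 − 24 = 3216.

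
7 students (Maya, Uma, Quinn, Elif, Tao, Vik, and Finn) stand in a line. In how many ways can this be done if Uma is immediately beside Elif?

Place the 5 others and the Uma-Elif pair as 6 objects in a line; the pair has 2 internal arrangements.
That gives 2 × 6! = 2 × 720 = 1440.

1440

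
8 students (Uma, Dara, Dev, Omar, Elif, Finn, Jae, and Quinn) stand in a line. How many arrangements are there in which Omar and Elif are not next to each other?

30240

There are 8! = 40320 arrangements in all. If Omar and Elif are adjacent, merging them into one block gives 2·(7)! = 10080 arrangements.
Complementary counting: 40320 − 10080 = 30240.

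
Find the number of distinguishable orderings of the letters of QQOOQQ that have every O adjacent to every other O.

Treat the 2 copies of O as a single block. The multiset to arrange is then {OO, Q, Q, Q, Q}, 5 items in all.
That gives (5)!/(4!) = 5 arrangements.

5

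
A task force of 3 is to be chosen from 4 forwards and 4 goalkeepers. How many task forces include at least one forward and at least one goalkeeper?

48

Unrestricted: C(8,3) = 56 ways to pick any 3 of the 8.
Subtract selections that omit an entire group: no forwards → C(4,3) = 4; no goalkeepers → C(4,3) = 4.
Both groups omitted at once is impossible, so 56 − 8 = 48.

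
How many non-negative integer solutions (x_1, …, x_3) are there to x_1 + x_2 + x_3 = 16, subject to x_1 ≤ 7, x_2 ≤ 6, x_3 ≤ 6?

Ignoring the caps, the number of non-negative solutions to x_1+…+x_3 = 16 is C(18,2) = 153.
Subtract solutions that violate a single cap (substitute x_i' = x_i − (cap_i+1)): x_1 ≥ 8 gives C(10,2) = 45; x_2 ≥ 7 gives C(11,2) = 55; x_3 ≥ 7 gives C(11,2) = 55. Together 155.
Add back pairs where two caps are both exceeded: 3 + 3 + 6 = 12.
By inclusion–exclusion the count is 153 − 155 + 12 = 10.

10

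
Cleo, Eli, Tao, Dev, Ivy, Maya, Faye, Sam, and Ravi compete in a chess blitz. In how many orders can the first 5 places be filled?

15120

This is an ordered selection of 5 from 9: P(9,5).
That gives 9 × 8 × 7 × 6 × 5 = 15120.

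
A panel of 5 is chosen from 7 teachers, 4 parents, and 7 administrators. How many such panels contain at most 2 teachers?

6237

Split by how many teachers are chosen (0 through 2).
Sum: C(7,0)·C(11,5) + C(7,1)·C(11,4) + C(7,2)·C(11,3) = 462 + 2310 + 3465 = 6237.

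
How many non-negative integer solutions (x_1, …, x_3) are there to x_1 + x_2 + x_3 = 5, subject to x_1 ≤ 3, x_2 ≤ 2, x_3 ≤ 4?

By stars and bars, unrestricted non-negative solutions to x_1+…+x_3 = 5 number C(5+2,2) = 21.
Subtract solutions that violate a single cap (substitute x_i' = x_i − (cap_i+1)): x_1 ≥ 4 gives C(3,2) = 3; x_2 ≥ 3 gives C(4,2) = 6; x_3 ≥ 5 gives C(2,2) = 1. Together 10.
No two caps can be exceeded simultaneously, so the pair terms are all 0.
By inclusion–exclusion the count is 21 − 10 + 0 = 11.

11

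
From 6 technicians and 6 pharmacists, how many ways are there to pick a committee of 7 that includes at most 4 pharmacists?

Split by how many pharmacists are chosen (0 through 4).
Sum: C(6,0)·C(6,7) + C(6,1)·C(6,6) + C(6,2)·C(6,5) + C(6,3)·C(6,4) + C(6,4)·C(6,3) = 0 + 6 + 90 + 300 + 300 = 696.

696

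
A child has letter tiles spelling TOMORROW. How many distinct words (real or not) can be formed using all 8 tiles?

3360

The 8 letters of TOMORROW have repeats: O appearing 3 times and R appearing twice.
So there are 8! / (3!·2!) = 3360 distinguishable arrangements.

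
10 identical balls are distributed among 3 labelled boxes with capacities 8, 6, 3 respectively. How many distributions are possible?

Ignoring the caps, the number of non-negative solutions to x_1+…+x_3 = 10 is C(12,2) = 66.
Subtract solutions that violate a single cap (substitute x_i' = x_i − (cap_i+1)): x_1 ≥ 9 gives C(3,2) = 3; x_2 ≥ 7 gives C(5,2) = 10; x_3 ≥ 4 gives C(8,2) = 28. Together 41.
No two caps can be exceeded simultaneously, so the pair terms are all 0.
By inclusion–exclusion the count is 66 − 41 + 0 = 25.

25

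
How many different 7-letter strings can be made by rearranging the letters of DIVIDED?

420

DIVIDED has 7 letters with D appearing 3 times and I appearing twice.
The number of distinct arrangements is 7!/(3!·2!) = 5040/12 = 420.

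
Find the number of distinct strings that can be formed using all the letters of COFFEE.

Letter multiplicities in COFFEE: C×1, E×2, F×2, O×1.
The number of distinct arrangements is 6!/(2!·2!) = 720/4 = 180.

180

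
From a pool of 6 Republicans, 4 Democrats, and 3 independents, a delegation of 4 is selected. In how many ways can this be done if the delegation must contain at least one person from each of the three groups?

Total 4-person selections from all 13: C(13,4) = 715.
Selections missing a whole group: no Republicans → C(7,4) = 35; no Democrats → C(9,4) = 126; no independents → C(10,4) = 210.
Add back selections omitting two groups (i.e. drawn from a single group): C(6,4) + C(4,4) + C(3,4) = 16.
By inclusion–exclusion: 715 − 371 + 16 = 360.

360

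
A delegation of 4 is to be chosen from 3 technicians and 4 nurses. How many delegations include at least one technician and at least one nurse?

With no constraint there are C(7,4) = 35 possible selections.
Selections missing a whole group: no technicians → C(4,4) = 1; no nurses → C(3,4) = 0.
Both groups omitted at once is impossible, so 35 − 1 = 34.

34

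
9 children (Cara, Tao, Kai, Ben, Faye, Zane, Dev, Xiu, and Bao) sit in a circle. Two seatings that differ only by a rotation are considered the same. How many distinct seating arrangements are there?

Fix one person's seat to break rotational symmetry; the remaining 8 people can be arranged in (8)! = 40320 ways.

40320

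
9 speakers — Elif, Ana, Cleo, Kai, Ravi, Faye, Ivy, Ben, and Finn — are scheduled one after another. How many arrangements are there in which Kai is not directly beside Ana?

There are 9! = 362880 arrangements in all. If Kai and Ana are adjacent, merging them into one block gives 2·(8)! = 80640 arrangements.
Complementary counting: 362880 − 80640 = 282240.

282240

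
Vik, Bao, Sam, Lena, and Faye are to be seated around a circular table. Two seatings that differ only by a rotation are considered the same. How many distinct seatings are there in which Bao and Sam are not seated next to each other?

12

All circular seatings of 5 people number (4)! = 24.
Those with Bao next to Sam: fuse the pair into one unit and seat 4 units around a circle — 2·(3)! = 12.
Subtracting, 24 − 12 = 12.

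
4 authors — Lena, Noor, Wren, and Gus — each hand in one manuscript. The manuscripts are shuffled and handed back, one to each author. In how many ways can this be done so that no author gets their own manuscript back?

Count assignments avoiding every fixed point. For any j of the 4 authors fixed to their own manuscript, the other 4−j can be arranged in (4−j)! ways.
By inclusion–exclusion this is Σ_{j=0}^{4} (−1)^j C(4,j)·(4−j)!.
Computing: 24 − 24 + 12 − 4 + 1 = 9.

9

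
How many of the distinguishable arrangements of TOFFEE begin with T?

30

Fix T in the first position and arrange the remaining 5 letters.
Those 5 letters have E appearing twice and F appearing twice, giving (5)!/(2!·2!) = 30.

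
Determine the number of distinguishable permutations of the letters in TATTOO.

60

Letter multiplicities in TATTOO: A×1, O×2, T×3.
So there are 6! / (3!·2!) = 60 distinguishable arrangements.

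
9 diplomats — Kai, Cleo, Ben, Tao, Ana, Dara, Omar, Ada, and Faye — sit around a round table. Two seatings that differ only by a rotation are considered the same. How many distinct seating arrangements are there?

40320

Seat Kai anywhere (absorbing the rotational symmetry), then permute the other 8: (8)! = 40320.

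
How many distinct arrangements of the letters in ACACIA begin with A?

30

Fix A in the first position and arrange the remaining 5 letters.
Those 5 letters have A appearing twice and C appearing twice, giving (5)!/(2!·2!) = 30.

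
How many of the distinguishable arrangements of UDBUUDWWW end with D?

1120

With the last slot taken by D, it remains to arrange the other 8 letters (UBUUDWWW).
Those 8 letters have U appearing 3 times and W appearing 3 times, giving (8)!/(3!·3!) = 1120.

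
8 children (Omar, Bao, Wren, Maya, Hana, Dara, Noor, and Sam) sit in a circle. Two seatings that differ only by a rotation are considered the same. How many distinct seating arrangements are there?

Fix one person's seat to break rotational symmetry; the remaining 7 people can be arranged in (7)! = 5040 ways.

5040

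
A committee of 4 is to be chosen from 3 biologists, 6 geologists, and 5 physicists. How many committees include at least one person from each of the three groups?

With no constraint there are C(14,4) = 1001 possible selections.
Subtract selections that omit an entire group: no biologists → C(11,4) = 330; no geologists → C(8,4) = 70; no physicists → C(9,4) = 126.
Add back selections omitting two groups (i.e. drawn from a single group): C(3,4) + C(6,4) + C(5,4) = 20.
By inclusion–exclusion: 1001 − 526 + 20 = 495.

495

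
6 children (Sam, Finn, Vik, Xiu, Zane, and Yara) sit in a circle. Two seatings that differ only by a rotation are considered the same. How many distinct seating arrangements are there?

Around a circle, 6 distinct people have 6!/6 = (5)! = 120 rotationally distinct seatings.

120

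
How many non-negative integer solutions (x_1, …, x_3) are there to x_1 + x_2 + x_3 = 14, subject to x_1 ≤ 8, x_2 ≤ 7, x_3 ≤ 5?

27

By stars and bars, unrestricted non-negative solutions to x_1+…+x_3 = 14 number C(14+2,2) = 120.
Subtract solutions that violate a single cap (substitute x_i' = x_i − (cap_i+1)): x_1 ≥ 9 gives C(7,2) = 21; x_2 ≥ 8 gives C(8,2) = 28; x_3 ≥ 6 gives C(10,2) = 45. Together 94.
Add back pairs where two caps are both exceeded: 0 + 0 + 1 = 1.
By inclusion–exclusion the count is 120 − 94 + 1 = 27.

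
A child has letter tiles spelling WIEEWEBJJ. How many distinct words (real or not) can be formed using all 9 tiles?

15120

Letter multiplicities in WIEEWEBJJ: B×1, E×3, I×1, J×2, W×2.
So there are 9! / (3!·2!·2!) = 15120 distinguishable arrangements.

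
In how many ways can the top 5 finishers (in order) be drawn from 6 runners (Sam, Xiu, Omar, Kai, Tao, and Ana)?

720

This is an ordered selection of 5 from 6: P(6,5).
That gives 6 × 5 × 4 × 3 × 2 = 720.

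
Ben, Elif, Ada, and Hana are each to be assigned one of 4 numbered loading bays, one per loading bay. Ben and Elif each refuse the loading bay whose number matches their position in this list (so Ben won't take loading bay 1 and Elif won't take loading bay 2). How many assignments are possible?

14

Let Aᵢ (for i ∈ {1, 2}) be the placements that put person i in their forbidden loading bay. Any j of these fix j positions, leaving (4−j)! ways to fill the rest, and there are C(2,j) ways to pick which j.
By inclusion–exclusion, the number of valid placements is Σ_{j=0}^{2} (−1)^j C(2,j)·(4−j)!.
Computing: 24 − 12 + 2 = 14.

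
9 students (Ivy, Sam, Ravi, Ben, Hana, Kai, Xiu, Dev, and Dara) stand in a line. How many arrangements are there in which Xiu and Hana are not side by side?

282240

There are 9! = 362880 arrangements in all. If Xiu and Hana are adjacent, merging them into one block gives 2·(8)! = 80640 arrangements.
So 362880 − 80640 = 282240 arrangements keep them apart.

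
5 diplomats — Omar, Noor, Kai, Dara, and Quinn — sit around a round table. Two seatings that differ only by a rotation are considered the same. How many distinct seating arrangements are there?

Fix one person's seat to break rotational symmetry; the remaining 4 people can be arranged in (4)! = 24 ways.

24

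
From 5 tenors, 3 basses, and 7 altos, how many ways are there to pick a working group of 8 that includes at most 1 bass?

Split by how many basses are chosen (0 through 1).
Sum: C(3,0)·C(12,8) + C(3,1)·C(12,7) = 495 + 2376 = 2871.

2871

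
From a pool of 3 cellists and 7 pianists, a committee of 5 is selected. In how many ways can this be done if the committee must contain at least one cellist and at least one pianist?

231

With no constraint there are C(10,5) = 252 possible selections.
Selections missing a whole group: no cellists → C(7,5) = 21; no pianists → C(3,5) = 0.
Both groups omitted at once is impossible, so 252 − 21 = 231.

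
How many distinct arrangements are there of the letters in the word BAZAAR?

The 6 letters of BAZAAR have repeats: A appearing 3 times.
The number of distinct arrangements is 6!/(3!) = 720/6 = 120.

120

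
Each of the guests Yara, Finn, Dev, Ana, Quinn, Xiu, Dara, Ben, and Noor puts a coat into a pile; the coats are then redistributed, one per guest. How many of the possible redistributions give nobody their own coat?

This is the derangement count D_9: permutations of 9 items with no fixed point.
By inclusion–exclusion this is Σ_{j=0}^{9} (−1)^j C(9,j)·(9−j)!.
Computing: 362880 − 362880 + 181440 − 60480 + 15120 − 3024 + 504 − 72 + 9 − 1 = 133496.

133496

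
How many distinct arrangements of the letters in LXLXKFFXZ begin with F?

With the first slot taken by F, it remains to arrange the other 8 letters (LXLXKFXZ).
Those 8 letters have L appearing twice and X appearing 3 times, giving (8)!/(3!·2!) = 3360.

3360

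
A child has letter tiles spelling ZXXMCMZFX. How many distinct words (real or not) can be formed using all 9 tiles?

15120

The 9 letters of ZXXMCMZFX have repeats: M appearing twice, X appearing 3 times, and Z appearing twice.
The number of distinct arrangements is 9!/(3!·2!·2!) = 362880/24 = 15120.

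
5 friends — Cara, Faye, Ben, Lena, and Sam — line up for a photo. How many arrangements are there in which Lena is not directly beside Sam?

Of the 5! = 120 arrangements, those with Lena and Sam adjacent number 2 × 4! = 48 (treat the pair as a block with 2 internal orders).
Complementary counting: 120 − 48 = 72.

72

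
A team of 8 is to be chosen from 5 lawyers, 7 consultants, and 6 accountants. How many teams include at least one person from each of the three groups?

41811

Unrestricted: C(18,8) = 43758 ways to pick any 8 of the 18.
Subtract selections that omit an entire group: no lawyers → C(13,8) = 1287; no consultants → C(11,8) = 165; no accountants → C(12,8) = 495.
Add back selections omitting two groups (i.e. drawn from a single group): C(5,8) + C(7,8) + C(6,8) = 0.
By inclusion–exclusion: 43758 − 1947 + 0 = 41811.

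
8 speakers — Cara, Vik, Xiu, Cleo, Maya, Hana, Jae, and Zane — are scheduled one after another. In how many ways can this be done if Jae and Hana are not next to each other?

30240

Of the 8! = 40320 arrangements, those with Jae and Hana adjacent number 2 × 7! = 10080 (treat the pair as a block with 2 internal orders).
Complementary counting: 40320 − 10080 = 30240.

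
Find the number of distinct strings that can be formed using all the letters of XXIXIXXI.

Letter multiplicities in XXIXIXXI: I×3, X×5.
The number of distinct arrangements is 8!/(5!·3!) = 40320/720 = 56.

56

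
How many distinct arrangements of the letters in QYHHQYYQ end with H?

140

Fix H in the last position and arrange the remaining 7 letters.
Those 7 letters have Q appearing 3 times and Y appearing 3 times, giving (7)!/(3!·3!) = 140.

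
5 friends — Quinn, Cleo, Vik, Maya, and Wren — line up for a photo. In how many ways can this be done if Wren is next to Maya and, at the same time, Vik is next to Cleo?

Treat {Wren,Maya} as one block (2 orders) and {Vik,Cleo} as another (2 orders).
That leaves 3 units to arrange: 2 × 2 × 3! = 4 × 6 = 24.

24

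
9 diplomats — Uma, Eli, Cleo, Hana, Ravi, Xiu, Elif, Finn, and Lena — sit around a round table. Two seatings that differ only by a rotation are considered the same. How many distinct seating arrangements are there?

40320

Around a circle, 9 distinct people have 9!/9 = (8)! = 40320 rotationally distinct seatings.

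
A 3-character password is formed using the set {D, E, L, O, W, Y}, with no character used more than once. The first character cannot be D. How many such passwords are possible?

The first character has 6−1 = 5 choices (anything except D).
The remaining 2 characters are filled from the other 5 symbols without repetition: 5 × 4 = 20.
Total: 5 × 20 = 100.

100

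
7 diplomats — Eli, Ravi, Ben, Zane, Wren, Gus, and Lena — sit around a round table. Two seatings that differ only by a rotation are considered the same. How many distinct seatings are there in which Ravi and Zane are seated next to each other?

240

Glue Ravi and Zane into a block (2 internal orders). Seating 6 units around a circle gives (5)! arrangements.
So 2 × (5)! = 2 × 120 = 240.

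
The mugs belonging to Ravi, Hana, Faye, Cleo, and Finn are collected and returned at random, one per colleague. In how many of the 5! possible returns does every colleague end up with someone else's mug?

44

This is the derangement count D_5: permutations of 5 items with no fixed point.
By inclusion–exclusion this is Σ_{j=0}^{5} (−1)^j C(5,j)·(5−j)!.
Computing: 120 − 120 + 60 − 20 + 5 − 1 = 44.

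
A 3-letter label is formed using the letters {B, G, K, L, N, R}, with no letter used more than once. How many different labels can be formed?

Choose and order 3 of the 6 symbols: the first letter has 6 options, the next 5, then 4.
That product is 6 × 5 × 4 = 120.

120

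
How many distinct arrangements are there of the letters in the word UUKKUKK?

The 7 letters of UUKKUKK have repeats: K appearing 4 times and U appearing 3 times.
So there are 7! / (4!·3!) = 35 distinguishable arrangements.

35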